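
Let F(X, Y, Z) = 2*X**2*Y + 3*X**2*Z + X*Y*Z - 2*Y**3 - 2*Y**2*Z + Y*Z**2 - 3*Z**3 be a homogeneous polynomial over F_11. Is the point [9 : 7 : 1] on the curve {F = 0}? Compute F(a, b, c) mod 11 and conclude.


F(9,7,1) ≡ 0 (mod 11); P is on the curve.

Evaluate F(9, 7, 1) term-by-term (mod 11).
  2*X**2*Y ↦ 2·81·7·1 = 1134
  3*X**2*Z ↦ 3·81·1·1 = 243
  X*Y*Z ↦ 1·9·7·1 = 63
  -2*Y**3 ↦ -2·1·343·1 = -686
  -2*Y**2*Z ↦ -2·1·49·1 = -98
  Y*Z**2 ↦ 1·1·7·1 = 7
  -3*Z**3 ↦ -3·1·1·1 = -3
Sum: F(9, 7, 1) = (1134) + (243) + (63) + (-686) + (-98) + (7) + (-3) = 660.
Reducing mod 11: 660 ≡ 0 (mod 11).
Since F(a, b, c) ≡ 0 (mod 11), P lies on the curve.


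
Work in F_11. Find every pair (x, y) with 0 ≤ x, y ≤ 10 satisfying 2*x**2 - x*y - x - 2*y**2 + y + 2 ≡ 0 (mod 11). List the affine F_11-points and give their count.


Affine F_11-points: {(10, 6)}; count = 1.

For each of the 121 pairs (x, y) ∈ F_11², evaluate f(x, y) mod 11. Record the zeros.
  x = 0: [0↦2, 1↦1, 2↦7, 3↦9, 4↦7, 5↦1, 6↦2, 7↦10, 8↦3, 9↦3, 10↦10]  zeros at y ∈ ∅
  x = 1: [0↦3, 1↦1, 2↦6, 3↦7, 4↦4, 5↦8, 6↦8, 7↦4, 8↦7, 9↦6, 10↦1]  zeros at y ∈ ∅
  x = 2: [0↦8, 1↦5, 2↦9, 3↦9, 4↦5, 5↦8, 6↦7, 7↦2, 8↦4, 9↦2, 10↦7]  zeros at y ∈ ∅
  x = 3: [0↦6, 1↦2, 2↦5, 3↦4, 4↦10, 5↦1, 6↦10, 7↦4, 8↦5, 9↦2, 10↦6]  zeros at y ∈ ∅
  x = 4: [0↦8, 1↦3, 2↦5, 3↦3, 4↦8, 5↦9, 6↦6, 7↦10, 8↦10, 9↦6, 10↦9]  zeros at y ∈ ∅
  x = 5: [0↦3, 1↦8, 2↦9, 3↦6, 4↦10, 5↦10, 6↦6, 7↦9, 8↦8, 9↦3, 10↦5]  zeros at y ∈ ∅
  x = 6: [0↦2, 1↦6, 2↦6, 3↦2, 4↦5, 5↦4, 6↦10, 7↦1, 8↦10, 9↦4, 10↦5]  zeros at y ∈ ∅
  x = 7: [0↦5, 1↦8, 2↦7, 3↦2, 4↦4, 5↦2, 6↦7, 7↦8, 8↦5, 9↦9, 10↦9]  zeros at y ∈ ∅
  x = 8: [0↦1, 1↦3, 2↦1, 3↦6, 4↦7, 5↦4, 6↦8, 7↦8, 8↦4, 9↦7, 10↦6]  zeros at y ∈ ∅
  x = 9: [0↦1, 1↦2, 2↦10, 3↦3, 4↦3, 5↦10, 6↦2, 7↦1, 8↦7, 9↦9, 10↦7]  zeros at y ∈ ∅
  x = 10: [0↦5, 1↦5, 2↦1, 3↦4, 4↦3, 5↦9, 6↦0, 7↦9, 8↦3, 9↦4, 10↦1]  zeros at y ∈ {6}
Collecting zeros: affine points = {(10, 6)}.
Total count |C(F_11)_aff| = 1.


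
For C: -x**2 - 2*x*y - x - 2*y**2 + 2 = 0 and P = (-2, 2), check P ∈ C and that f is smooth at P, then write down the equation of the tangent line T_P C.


Tangent line at P: -x - 4*y + 6 = 0.

Step 1: f(-2, 2) = 0, so P lies on C.
Step 2: partial derivatives
  f_x(x, y) = -2*x - 2*y - 1, f_y(x, y) = -2*x - 4*y.
  f_x(P) = -1, f_y(P) = -4 (gradient nonzero, so P is smooth).
Step 3: tangent line at P: -1·(x − -2) + -4·(y − 2) = 0.
Expanding: -x - 4*y + 6 = 0.


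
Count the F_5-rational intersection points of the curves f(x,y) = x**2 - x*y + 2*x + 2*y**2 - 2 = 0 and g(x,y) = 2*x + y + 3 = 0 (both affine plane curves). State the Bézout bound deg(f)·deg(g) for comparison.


Common zeros: ∅; count = 0; Bézout bound = 2.

deg(f) = 2, deg(g) = 1, so Bézout bound = 2.
Scan x ∈ F_5. For each x, list the y ∈ F_5 with f(x, y) ≡ 0 and those with g(x, y) ≡ 0 (mod 5); the common zeros in that column are the intersection.
  x = 0: f ≡ 0 at y ∈ {1, 4}; g ≡ 0 at y ∈ {2}; common: ∅.
  x = 1: f ≡ 0 at y ∈ ∅; g ≡ 0 at y ∈ {0}; common: ∅.
  x = 2: f ≡ 0 at y ∈ {2, 4}; g ≡ 0 at y ∈ {3}; common: ∅.
  x = 3: f ≡ 0 at y ∈ {2}; g ≡ 0 at y ∈ {1}; common: ∅.
  x = 4: f ≡ 0 at y ∈ {1}; g ≡ 0 at y ∈ {4}; common: ∅.
Collecting: common zeros = ∅, so the count is 0.
Comparison with the Bézout bound: 0 ≤ 2 = deg(f)·deg(g), as expected for curves with no common component (the affine F_5-count falls short of the bound because intersections may lie at infinity, over extension fields, or carry multiplicity).


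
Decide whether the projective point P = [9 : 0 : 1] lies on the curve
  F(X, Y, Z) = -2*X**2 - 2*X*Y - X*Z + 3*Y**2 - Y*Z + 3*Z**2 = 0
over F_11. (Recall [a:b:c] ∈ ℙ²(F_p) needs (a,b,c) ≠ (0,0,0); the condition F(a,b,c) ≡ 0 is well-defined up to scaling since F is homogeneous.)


F(9,0,1) ≡ 8 (mod 11); P is NOT on the curve.

Evaluate F(9, 0, 1) term-by-term (mod 11).
  -2*X**2 ↦ -2·81·1·1 = -162
  -2*X*Y ↦ -2·9·0·1 = 0
  -X*Z ↦ -1·9·1·1 = -9
  3*Y**2 ↦ 3·1·0·1 = 0
  -Y*Z ↦ -1·1·0·1 = 0
  3*Z**2 ↦ 3·1·1·1 = 3
Sum: F(9, 0, 1) = (-162) + (0) + (-9) + (0) + (0) + (3) = -168.
Reducing mod 11: -168 ≡ 8 (mod 11).
Since F(a, b, c) ≡ 8 ≠ 0 (mod 11), P does NOT lie on the curve.


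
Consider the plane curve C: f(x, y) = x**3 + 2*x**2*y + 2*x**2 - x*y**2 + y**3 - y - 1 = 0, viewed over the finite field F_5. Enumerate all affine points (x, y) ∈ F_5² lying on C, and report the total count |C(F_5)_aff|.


Affine F_5-points: {(0, 2), (2, 0), (2, 3), (2, 4), (3, 3), (4, 0)}; count = 6.

For each of the 25 pairs (x, y) ∈ F_5², evaluate f(x, y) mod 5. Record the zeros.
  x = 0: [0↦4, 1↦4, 2↦0, 3↦3, 4↦4]  zeros at y ∈ {2}
  x = 1: [0↦2, 1↦3, 2↦3, 3↦3, 4↦4]  zeros at y ∈ ∅
  x = 2: [0↦0, 1↦1, 2↦4, 3↦0, 4↦0]  zeros at y ∈ {0, 3, 4}
  x = 3: [0↦4, 1↦4, 2↦4, 3↦0, 4↦3]  zeros at y ∈ {3}
  x = 4: [0↦0, 1↦3, 2↦4, 3↦4, 4↦4]  zeros at y ∈ {0}
Collecting zeros: affine points = {(0, 2), (2, 0), (2, 3), (2, 4), (3, 3), (4, 0)}.
Total count |C(F_5)_aff| = 6.


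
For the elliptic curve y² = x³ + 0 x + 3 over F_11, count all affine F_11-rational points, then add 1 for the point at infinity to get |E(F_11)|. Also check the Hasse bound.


Affine points = {(0, 5), (0, 6), (1, 2), (1, 9), (2, 0), (4, 1), (4, 10), (7, 4), (7, 7), (8, 3), (8, 8)}; affine count = 11; |E(F_11)| = 12.

Discriminant check: Δ ∝ 4a³ + 27b² = 4·0³ + 27·3² = 4·0 + 27·9 ≡ 1 (mod 11). Nonzero ⇒ E is nonsingular.
For each x ∈ F_11, compute rhs = x³ + 0·x + 3 mod 11, then count y ∈ F_11 with y² ≡ rhs.
  x = 0: rhs = 3, matching y values: 5, 6 (2 points).
  x = 1: rhs = 4, matching y values: 2, 9 (2 points).
  x = 2: rhs = 0, matching y values: 0 (1 points).
  x = 3: rhs = 8, matching y values: none (0 points).
  x = 4: rhs = 1, matching y values: 1, 10 (2 points).
  x = 5: rhs = 7, matching y values: none (0 points).
  x = 6: rhs = 10, matching y values: none (0 points).
  x = 7: rhs = 5, matching y values: 4, 7 (2 points).
  x = 8: rhs = 9, matching y values: 3, 8 (2 points).
  x = 9: rhs = 6, matching y values: none (0 points).
  x = 10: rhs = 2, matching y values: none (0 points).
Total affine count: 11.
Full point count |E(F_11)| = 11 + 1 = 12.
Hasse bound: |12 − (11+1)| = |0| = 0 ≤ 2√11 ≈ 6.6332 ✓.


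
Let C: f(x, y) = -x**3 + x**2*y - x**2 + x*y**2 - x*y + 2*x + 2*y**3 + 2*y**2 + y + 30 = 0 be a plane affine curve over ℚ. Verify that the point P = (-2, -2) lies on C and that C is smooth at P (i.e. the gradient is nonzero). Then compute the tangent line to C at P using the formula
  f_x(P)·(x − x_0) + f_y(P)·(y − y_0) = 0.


Tangent line at P: 8*x + 31*y + 78 = 0.

Step 1: f(-2, -2) = 0, so P lies on C.
Step 2: partial derivatives
  f_x(x, y) = -3*x**2 + 2*x*y - 2*x + y**2 - y + 2, f_y(x, y) = x**2 + 2*x*y - x + 6*y**2 + 4*y + 1.
  f_x(P) = 8, f_y(P) = 31 (gradient nonzero, so P is smooth).
Step 3: tangent line at P: 8·(x − -2) + 31·(y − -2) = 0.
Expanding: 8*x + 31*y + 78 = 0.


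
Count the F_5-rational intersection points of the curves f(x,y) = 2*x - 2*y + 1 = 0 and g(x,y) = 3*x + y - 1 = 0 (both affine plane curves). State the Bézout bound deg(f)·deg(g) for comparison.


Common zeros: {(2, 0)}; count = 1; Bézout bound = 1.

deg(f) = 1, deg(g) = 1, so Bézout bound = 1.
Scan x ∈ F_5. For each x, list the y ∈ F_5 with f(x, y) ≡ 0 and those with g(x, y) ≡ 0 (mod 5); the common zeros in that column are the intersection.
  x = 0: f ≡ 0 at y ∈ {3}; g ≡ 0 at y ∈ {1}; common: ∅.
  x = 1: f ≡ 0 at y ∈ {4}; g ≡ 0 at y ∈ {3}; common: ∅.
  x = 2: f ≡ 0 at y ∈ {0}; g ≡ 0 at y ∈ {0}; common: {0}.
  x = 3: f ≡ 0 at y ∈ {1}; g ≡ 0 at y ∈ {2}; common: ∅.
  x = 4: f ≡ 0 at y ∈ {2}; g ≡ 0 at y ∈ {4}; common: ∅.
Collecting: common zeros = {(2, 0)}, so the count is 1.
Comparison with the Bézout bound: 1 ≤ 1 = deg(f)·deg(g), as expected for curves with no common component (the bound is attained).


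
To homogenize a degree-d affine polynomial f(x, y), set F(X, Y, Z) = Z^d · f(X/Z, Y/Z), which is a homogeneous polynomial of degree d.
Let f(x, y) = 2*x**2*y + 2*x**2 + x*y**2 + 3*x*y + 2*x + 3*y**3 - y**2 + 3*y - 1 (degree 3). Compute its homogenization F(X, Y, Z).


F(X, Y, Z) = 2*X**2*Y + 2*X**2*Z + X*Y**2 + 3*X*Y*Z + 2*X*Z**2 + 3*Y**3 - Y**2*Z + 3*Y*Z**2 - Z**3

deg(f) = 3.
Substitute x = X/Z, y = Y/Z into f, then multiply by Z^3.
  monomial 2·x^2·y^1 ↦ 2·X^2·Y^1·Z^0.
  monomial 2·x^2·y^0 ↦ 2·X^2·Y^0·Z^1.
  monomial 1·x^1·y^2 ↦ 1·X^1·Y^2·Z^0.
  monomial 3·x^1·y^1 ↦ 3·X^1·Y^1·Z^1.
  monomial 2·x^1·y^0 ↦ 2·X^1·Y^0·Z^2.
  monomial 3·x^0·y^3 ↦ 3·X^0·Y^3·Z^0.
  monomial -1·x^0·y^2 ↦ -1·X^0·Y^2·Z^1.
  monomial 3·x^0·y^1 ↦ 3·X^0·Y^1·Z^2.
  monomial -1·x^0·y^0 ↦ -1·X^0·Y^0·Z^3.
Collecting: F(X, Y, Z) = 2*X**2*Y + 2*X**2*Z + X*Y**2 + 3*X*Y*Z + 2*X*Z**2 + 3*Y**3 - Y**2*Z + 3*Y*Z**2 - Z**3.


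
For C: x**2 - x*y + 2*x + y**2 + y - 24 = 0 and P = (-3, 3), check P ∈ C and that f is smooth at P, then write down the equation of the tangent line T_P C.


Tangent line at P: -7*x + 10*y - 51 = 0.

Step 1: f(-3, 3) = 0, so P lies on C.
Step 2: partial derivatives
  f_x(x, y) = 2*x - y + 2, f_y(x, y) = -x + 2*y + 1.
  f_x(P) = -7, f_y(P) = 10 (gradient nonzero, so P is smooth).
Step 3: tangent line at P: -7·(x − -3) + 10·(y − 3) = 0.
Expanding: -7*x + 10*y - 51 = 0.


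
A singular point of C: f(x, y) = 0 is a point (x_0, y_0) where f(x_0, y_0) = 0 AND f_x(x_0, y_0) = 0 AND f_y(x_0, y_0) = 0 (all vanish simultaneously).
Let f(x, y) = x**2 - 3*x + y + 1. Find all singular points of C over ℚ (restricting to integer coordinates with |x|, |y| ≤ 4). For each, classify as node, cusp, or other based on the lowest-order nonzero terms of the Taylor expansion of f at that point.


No singular points in the scanned grid; C is smooth there.

Compute partial derivatives:
  f_x = 2*x - 3.
  f_y = 1.
f_y = 1 is a nonzero constant, so f_y never vanishes: no point (x, y) can satisfy f = f_x = f_y = 0. In particular no (x, y) ∈ {−4, ..., 4}² is singular; the curve is smooth.


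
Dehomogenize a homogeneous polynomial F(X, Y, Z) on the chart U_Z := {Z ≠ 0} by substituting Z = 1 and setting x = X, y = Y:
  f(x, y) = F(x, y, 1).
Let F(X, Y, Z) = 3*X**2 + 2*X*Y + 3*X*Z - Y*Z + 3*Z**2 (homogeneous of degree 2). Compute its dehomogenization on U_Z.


f(x, y) = 3*x**2 + 2*x*y + 3*x - y + 3

On U_Z we set Z = 1. Each monomial c·X^i·Y^j·Z^k in F becomes c·x^i·y^j·1^k = c·x^i·y^j.
Substituting Z = 1: F(X, Y, 1) = 3*x**2 + 2*x*y + 3*x - y + 3.
Note: deg(f) ≤ deg(F) = 2; strict inequality happens when F is divisible by Z (lost terms).


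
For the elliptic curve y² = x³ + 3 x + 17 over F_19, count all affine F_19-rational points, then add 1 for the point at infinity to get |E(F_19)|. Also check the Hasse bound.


Affine points = {(0, 6), (0, 13), (4, 6), (4, 13), (5, 9), (5, 10), (6, 2), (6, 17), (7, 1), (7, 18), (13, 7), (13, 12), (15, 6), (15, 13), (16, 0)}; affine count = 15; |E(F_19)| = 16.

Discriminant check: Δ ∝ 4a³ + 27b² = 4·3³ + 27·17² = 4·27 + 27·289 ≡ 7 (mod 19). Nonzero ⇒ E is nonsingular.
For each x ∈ F_19, compute rhs = x³ + 3·x + 17 mod 19, then count y ∈ F_19 with y² ≡ rhs.
  x = 0: rhs = 17, matching y values: 6, 13 (2 points).
  x = 1: rhs = 2, matching y values: none (0 points).
  x = 2: rhs = 12, matching y values: none (0 points).
  x = 3: rhs = 15, matching y values: none (0 points).
  x = 4: rhs = 17, matching y values: 6, 13 (2 points).
  x = 5: rhs = 5, matching y values: 9, 10 (2 points).
  x = 6: rhs = 4, matching y values: 2, 17 (2 points).
  x = 7: rhs = 1, matching y values: 1, 18 (2 points).
  x = 8: rhs = 2, matching y values: none (0 points).
  x = 9: rhs = 13, matching y values: none (0 points).
  x = 10: rhs = 2, matching y values: none (0 points).
  x = 11: rhs = 13, matching y values: none (0 points).
  x = 12: rhs = 14, matching y values: none (0 points).
  x = 13: rhs = 11, matching y values: 7, 12 (2 points).
  x = 14: rhs = 10, matching y values: none (0 points).
  x = 15: rhs = 17, matching y values: 6, 13 (2 points).
  x = 16: rhs = 0, matching y values: 0 (1 points).
  x = 17: rhs = 3, matching y values: none (0 points).
  x = 18: rhs = 13, matching y values: none (0 points).
Total affine count: 15.
Full point count |E(F_19)| = 15 + 1 = 16.
Hasse bound: |16 − (19+1)| = |-4| = 4 ≤ 2√19 ≈ 8.7178 ✓.


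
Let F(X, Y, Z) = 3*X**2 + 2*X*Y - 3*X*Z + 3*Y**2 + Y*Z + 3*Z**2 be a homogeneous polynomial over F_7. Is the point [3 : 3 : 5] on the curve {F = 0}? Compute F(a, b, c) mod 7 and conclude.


F(3,3,5) ≡ 5 (mod 7); P is NOT on the curve.

Evaluate F(3, 3, 5) term-by-term (mod 7).
  3*X**2 ↦ 3·9·1·1 = 27
  2*X*Y ↦ 2·3·3·1 = 18
  -3*X*Z ↦ -3·3·1·5 = -45
  3*Y**2 ↦ 3·1·9·1 = 27
  Y*Z ↦ 1·1·3·5 = 15
  3*Z**2 ↦ 3·1·1·25 = 75
Sum: F(3, 3, 5) = (27) + (18) + (-45) + (27) + (15) + (75) = 117.
Reducing mod 7: 117 ≡ 5 (mod 7).
Since F(a, b, c) ≡ 5 ≠ 0 (mod 7), P does NOT lie on the curve.


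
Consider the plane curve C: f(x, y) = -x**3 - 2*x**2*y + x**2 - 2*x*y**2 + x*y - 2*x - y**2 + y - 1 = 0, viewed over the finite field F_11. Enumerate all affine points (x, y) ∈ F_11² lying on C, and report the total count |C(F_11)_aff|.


Affine F_11-points: {(8, 5), (8, 10), (9, 7), (10, 4), (10, 9)}; count = 5.

For each of the 121 pairs (x, y) ∈ F_11², evaluate f(x, y) mod 11. Record the zeros.
  x = 0: [0↦10, 1↦10, 2↦8, 3↦4, 4↦9, 5↦1, 6↦2, 7↦1, 8↦9, 9↦4, 10↦8]  zeros at y ∈ ∅
  x = 1: [0↦8, 1↦5, 2↦7, 3↦3, 4↦4, 5↦10, 6↦10, 7↦4, 8↦3, 9↦7, 10↦5]  zeros at y ∈ ∅
  x = 2: [0↦2, 1↦3, 2↦5, 3↦8, 4↦1, 5↦6, 6↦1, 7↦8, 8↦5, 9↦3, 10↦2]  zeros at y ∈ ∅
  x = 3: [0↦8, 1↦9, 2↦7, 3↦2, 4↦5, 5↦5, 6↦2, 7↦7, 8↦9, 9↦8, 10↦4]  zeros at y ∈ ∅
  x = 4: [0↦9, 1↦6, 2↦7, 3↦1, 4↦10, 5↦1, 6↦7, 7↦6, 8↦9, 9↦5, 10↦5]  zeros at y ∈ ∅
  x = 5: [0↦10, 1↦10, 2↦10, 3↦10, 4↦10, 5↦10, 6↦10, 7↦10, 8↦10, 9↦10, 10↦10]  zeros at y ∈ ∅
  x = 6: [0↦5, 1↦4, 2↦10, 3↦1, 4↦10, 5↦4, 6↦5, 7↦2, 8↦6, 9↦6, 10↦2]  zeros at y ∈ ∅
  x = 7: [0↦10, 1↦4, 2↦1, 3↦1, 4↦4, 5↦10, 6↦8, 7↦9, 8↦2, 9↦9, 10↦8]  zeros at y ∈ ∅
  x = 8: [0↦8, 1↦4, 2↦10, 3↦4, 4↦8, 5↦0, 6↦2, 7↦3, 8↦3, 9↦2, 10↦0]  zeros at y ∈ {5, 10}
  x = 9: [0↦4, 1↦9, 2↦9, 3↦4, 4↦5, 5↦1, 6↦3, 7↦0, 8↦3, 9↦1, 10↦5]  zeros at y ∈ {7}
  x = 10: [0↦3, 1↦2, 2↦3, 3↦6, 4↦0, 5↦7, 6↦5, 7↦5, 8↦7, 9↦0, 10↦6]  zeros at y ∈ {4, 9}
Collecting zeros: affine points = {(8, 5), (8, 10), (9, 7), (10, 4), (10, 9)}.
Total count |C(F_11)_aff| = 5.


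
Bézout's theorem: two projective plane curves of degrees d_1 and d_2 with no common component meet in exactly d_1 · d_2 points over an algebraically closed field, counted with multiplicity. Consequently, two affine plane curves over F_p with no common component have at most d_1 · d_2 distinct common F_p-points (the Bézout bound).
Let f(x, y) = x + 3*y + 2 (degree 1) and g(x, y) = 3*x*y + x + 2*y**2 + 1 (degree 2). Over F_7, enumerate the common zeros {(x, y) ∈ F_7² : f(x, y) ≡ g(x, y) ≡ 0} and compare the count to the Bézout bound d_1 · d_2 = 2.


Common zeros: {(3, 3)}; count = 1; Bézout bound = 2.

deg(f) = 1, deg(g) = 2, so Bézout bound = 2.
Scan x ∈ F_7. For each x, list the y ∈ F_7 with f(x, y) ≡ 0 and those with g(x, y) ≡ 0 (mod 7); the common zeros in that column are the intersection.
  x = 0: f ≡ 0 at y ∈ {4}; g ≡ 0 at y ∈ ∅; common: ∅.
  x = 1: f ≡ 0 at y ∈ {6}; g ≡ 0 at y ∈ {1}; common: ∅.
  x = 2: f ≡ 0 at y ∈ {1}; g ≡ 0 at y ∈ ∅; common: ∅.
  x = 3: f ≡ 0 at y ∈ {3}; g ≡ 0 at y ∈ {3}; common: {3}.
  x = 4: f ≡ 0 at y ∈ {5}; g ≡ 0 at y ∈ ∅; common: ∅.
  x = 5: f ≡ 0 at y ∈ {0}; g ≡ 0 at y ∈ {4, 6}; common: ∅.
  x = 6: f ≡ 0 at y ∈ {2}; g ≡ 0 at y ∈ {0, 5}; common: ∅.
Collecting: common zeros = {(3, 3)}, so the count is 1.
Comparison with the Bézout bound: 1 ≤ 2 = deg(f)·deg(g), as expected for curves with no common component (the affine F_7-count falls short of the bound because intersections may lie at infinity, over extension fields, or carry multiplicity).


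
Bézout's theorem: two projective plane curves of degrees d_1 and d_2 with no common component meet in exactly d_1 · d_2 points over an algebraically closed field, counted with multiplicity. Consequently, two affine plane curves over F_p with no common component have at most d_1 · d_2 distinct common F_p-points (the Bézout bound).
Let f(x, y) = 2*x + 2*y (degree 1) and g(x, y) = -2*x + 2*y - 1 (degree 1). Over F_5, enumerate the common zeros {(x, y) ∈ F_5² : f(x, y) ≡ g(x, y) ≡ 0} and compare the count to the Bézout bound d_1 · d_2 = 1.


Common zeros: {(1, 4)}; count = 1; Bézout bound = 1.

deg(f) = 1, deg(g) = 1, so Bézout bound = 1.
Scan x ∈ F_5. For each x, list the y ∈ F_5 with f(x, y) ≡ 0 and those with g(x, y) ≡ 0 (mod 5); the common zeros in that column are the intersection.
  x = 0: f ≡ 0 at y ∈ {0}; g ≡ 0 at y ∈ {3}; common: ∅.
  x = 1: f ≡ 0 at y ∈ {4}; g ≡ 0 at y ∈ {4}; common: {4}.
  x = 2: f ≡ 0 at y ∈ {3}; g ≡ 0 at y ∈ {0}; common: ∅.
  x = 3: f ≡ 0 at y ∈ {2}; g ≡ 0 at y ∈ {1}; common: ∅.
  x = 4: f ≡ 0 at y ∈ {1}; g ≡ 0 at y ∈ {2}; common: ∅.
Collecting: common zeros = {(1, 4)}, so the count is 1.
Comparison with the Bézout bound: 1 ≤ 1 = deg(f)·deg(g), as expected for curves with no common component (the bound is attained).


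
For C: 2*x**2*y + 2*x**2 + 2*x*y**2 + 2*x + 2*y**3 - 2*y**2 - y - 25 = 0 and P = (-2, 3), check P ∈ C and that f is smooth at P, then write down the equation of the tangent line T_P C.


Tangent line at P: -12*x + 25*y - 99 = 0.

Step 1: f(-2, 3) = 0, so P lies on C.
Step 2: partial derivatives
  f_x(x, y) = 4*x*y + 4*x + 2*y**2 + 2, f_y(x, y) = 2*x**2 + 4*x*y + 6*y**2 - 4*y - 1.
  f_x(P) = -12, f_y(P) = 25 (gradient nonzero, so P is smooth).
Step 3: tangent line at P: -12·(x − -2) + 25·(y − 3) = 0.
Expanding: -12*x + 25*y - 99 = 0.


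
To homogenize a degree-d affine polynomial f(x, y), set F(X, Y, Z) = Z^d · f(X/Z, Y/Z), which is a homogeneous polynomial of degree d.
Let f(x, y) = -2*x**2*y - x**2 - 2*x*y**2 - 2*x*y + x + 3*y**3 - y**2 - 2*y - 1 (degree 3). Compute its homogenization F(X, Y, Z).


F(X, Y, Z) = -2*X**2*Y - X**2*Z - 2*X*Y**2 - 2*X*Y*Z + X*Z**2 + 3*Y**3 - Y**2*Z - 2*Y*Z**2 - Z**3

deg(f) = 3.
Substitute x = X/Z, y = Y/Z into f, then multiply by Z^3.
  monomial -2·x^2·y^1 ↦ -2·X^2·Y^1·Z^0.
  monomial -1·x^2·y^0 ↦ -1·X^2·Y^0·Z^1.
  monomial -2·x^1·y^2 ↦ -2·X^1·Y^2·Z^0.
  monomial -2·x^1·y^1 ↦ -2·X^1·Y^1·Z^1.
  monomial 1·x^1·y^0 ↦ 1·X^1·Y^0·Z^2.
  monomial 3·x^0·y^3 ↦ 3·X^0·Y^3·Z^0.
  monomial -1·x^0·y^2 ↦ -1·X^0·Y^2·Z^1.
  monomial -2·x^0·y^1 ↦ -2·X^0·Y^1·Z^2.
  monomial -1·x^0·y^0 ↦ -1·X^0·Y^0·Z^3.
Collecting: F(X, Y, Z) = -2*X**2*Y - X**2*Z - 2*X*Y**2 - 2*X*Y*Z + X*Z**2 + 3*Y**3 - Y**2*Z - 2*Y*Z**2 - Z**3.


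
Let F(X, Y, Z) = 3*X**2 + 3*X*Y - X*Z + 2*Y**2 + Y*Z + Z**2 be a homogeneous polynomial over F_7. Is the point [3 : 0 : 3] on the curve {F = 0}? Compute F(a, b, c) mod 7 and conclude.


F(3,0,3) ≡ 6 (mod 7); P is NOT on the curve.

Evaluate F(3, 0, 3) term-by-term (mod 7).
  3*X**2 ↦ 3·9·1·1 = 27
  3*X*Y ↦ 3·3·0·1 = 0
  -X*Z ↦ -1·3·1·3 = -9
  2*Y**2 ↦ 2·1·0·1 = 0
  Y*Z ↦ 1·1·0·3 = 0
  Z**2 ↦ 1·1·1·9 = 9
Sum: F(3, 0, 3) = (27) + (0) + (-9) + (0) + (0) + (9) = 27.
Reducing mod 7: 27 ≡ 6 (mod 7).
Since F(a, b, c) ≡ 6 ≠ 0 (mod 7), P does NOT lie on the curve.


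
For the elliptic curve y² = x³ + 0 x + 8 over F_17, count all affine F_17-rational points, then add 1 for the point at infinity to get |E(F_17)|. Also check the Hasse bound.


Affine points = {(0, 5), (0, 12), (1, 3), (1, 14), (2, 4), (2, 13), (3, 1), (3, 16), (4, 2), (4, 15), (11, 8), (11, 9), (12, 6), (12, 11), (14, 7), (14, 10), (15, 0)}; affine count = 17; |E(F_17)| = 18.

Discriminant check: Δ ∝ 4a³ + 27b² = 4·0³ + 27·8² = 4·0 + 27·64 ≡ 11 (mod 17). Nonzero ⇒ E is nonsingular.
For each x ∈ F_17, compute rhs = x³ + 0·x + 8 mod 17, then count y ∈ F_17 with y² ≡ rhs.
  x = 0: rhs = 8, matching y values: 5, 12 (2 points).
  x = 1: rhs = 9, matching y values: 3, 14 (2 points).
  x = 2: rhs = 16, matching y values: 4, 13 (2 points).
  x = 3: rhs = 1, matching y values: 1, 16 (2 points).
  x = 4: rhs = 4, matching y values: 2, 15 (2 points).
  x = 5: rhs = 14, matching y values: none (0 points).
  x = 6: rhs = 3, matching y values: none (0 points).
  x = 7: rhs = 11, matching y values: none (0 points).
  x = 8: rhs = 10, matching y values: none (0 points).
  x = 9: rhs = 6, matching y values: none (0 points).
  x = 10: rhs = 5, matching y values: none (0 points).
  x = 11: rhs = 13, matching y values: 8, 9 (2 points).
  x = 12: rhs = 2, matching y values: 6, 11 (2 points).
  x = 13: rhs = 12, matching y values: none (0 points).
  x = 14: rhs = 15, matching y values: 7, 10 (2 points).
  x = 15: rhs = 0, matching y values: 0 (1 points).
  x = 16: rhs = 7, matching y values: none (0 points).
Total affine count: 17.
Full point count |E(F_17)| = 17 + 1 = 18.
Hasse bound: |18 − (17+1)| = |0| = 0 ≤ 2√17 ≈ 8.2462 ✓.


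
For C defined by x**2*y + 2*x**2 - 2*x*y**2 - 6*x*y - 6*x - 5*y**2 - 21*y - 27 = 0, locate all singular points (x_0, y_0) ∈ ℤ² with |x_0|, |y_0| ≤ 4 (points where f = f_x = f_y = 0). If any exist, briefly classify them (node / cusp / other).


Singular points: {(-3, -3)}; classification: node.

Compute partial derivatives:
  f_x = 2*x*y + 4*x - 2*y**2 - 6*y - 6.
  f_y = x**2 - 4*x*y - 6*x - 10*y - 21.
Scan x_0 ∈ {−4, ..., 4}. For each x_0, f_y(x_0, y) is a polynomial in y; find its integer roots y ∈ {−4, ..., 4}, then test f_x and f at those candidates.
  x = -4: f_y(-4, y) = 6*y + 19; no integer root y with |y| ≤ 4.
  x = -3: f_y(-3, y) = 2*y + 6; vanishes at y ∈ {-3}. (-3, -3): f_x = 0, f = 0 — SINGULAR.
  x = -2: f_y(-2, y) = -2*y - 5; no integer root y with |y| ≤ 4.
  x = -1: f_y(-1, y) = -6*y - 14; no integer root y with |y| ≤ 4.
  x = 0: f_y(0, y) = -10*y - 21; no integer root y with |y| ≤ 4.
  x = 1: f_y(1, y) = -14*y - 26; no integer root y with |y| ≤ 4.
  x = 2: f_y(2, y) = -18*y - 29; no integer root y with |y| ≤ 4.
  x = 3: f_y(3, y) = -22*y - 30; no integer root y with |y| ≤ 4.
  x = 4: f_y(4, y) = -26*y - 29; no integer root y with |y| ≤ 4.
Only singular point on the grid: (-3, -3).
Classify: substitute x = -3 + u, y = -3 + v and expand: f = u**2*v - u**2 - 2*u*v**2 + v**2.
No constant or linear terms (consistent with a singular point). Quadratic part: -u**2 + v**2. Cubic part: u**2*v - 2*u*v**2.
The quadratic part v**2 - u**2 = (v − u)(v + u) splits into two distinct linear factors, so there are two distinct tangent lines y − -3 = ±(x − -3) — this is a node (ordinary double point).
Classification: node.


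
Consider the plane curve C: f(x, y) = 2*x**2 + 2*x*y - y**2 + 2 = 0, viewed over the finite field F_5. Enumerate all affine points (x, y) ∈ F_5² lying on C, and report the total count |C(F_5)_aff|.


Affine F_5-points: {(1, 1), (2, 0), (2, 4), (3, 0), (3, 1), (4, 4)}; count = 6.

For each of the 25 pairs (x, y) ∈ F_5², evaluate f(x, y) mod 5. Record the zeros.
  x = 0: [0↦2, 1↦1, 2↦3, 3↦3, 4↦1]  zeros at y ∈ ∅
  x = 1: [0↦4, 1↦0, 2↦4, 3↦1, 4↦1]  zeros at y ∈ {1}
  x = 2: [0↦0, 1↦3, 2↦4, 3↦3, 4↦0]  zeros at y ∈ {0, 4}
  x = 3: [0↦0, 1↦0, 2↦3, 3↦4, 4↦3]  zeros at y ∈ {0, 1}
  x = 4: [0↦4, 1↦1, 2↦1, 3↦4, 4↦0]  zeros at y ∈ {4}
Collecting zeros: affine points = {(1, 1), (2, 0), (2, 4), (3, 0), (3, 1), (4, 4)}.
Total count |C(F_5)_aff| = 6.


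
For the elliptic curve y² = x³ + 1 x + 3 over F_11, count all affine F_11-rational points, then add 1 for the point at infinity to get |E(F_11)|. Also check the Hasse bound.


Affine points = {(0, 5), (0, 6), (1, 4), (1, 7), (3, 0), (4, 4), (4, 7), (5, 1), (5, 10), (6, 4), (6, 7), (7, 1), (7, 10), (9, 2), (9, 9), (10, 1), (10, 10)}; affine count = 17; |E(F_11)| = 18.

Discriminant check: Δ ∝ 4a³ + 27b² = 4·1³ + 27·3² = 4·1 + 27·9 ≡ 5 (mod 11). Nonzero ⇒ E is nonsingular.
For each x ∈ F_11, compute rhs = x³ + 1·x + 3 mod 11, then count y ∈ F_11 with y² ≡ rhs.
  x = 0: rhs = 3, matching y values: 5, 6 (2 points).
  x = 1: rhs = 5, matching y values: 4, 7 (2 points).
  x = 2: rhs = 2, matching y values: none (0 points).
  x = 3: rhs = 0, matching y values: 0 (1 points).
  x = 4: rhs = 5, matching y values: 4, 7 (2 points).
  x = 5: rhs = 1, matching y values: 1, 10 (2 points).
  x = 6: rhs = 5, matching y values: 4, 7 (2 points).
  x = 7: rhs = 1, matching y values: 1, 10 (2 points).
  x = 8: rhs = 6, matching y values: none (0 points).
  x = 9: rhs = 4, matching y values: 2, 9 (2 points).
  x = 10: rhs = 1, matching y values: 1, 10 (2 points).
Total affine count: 17.
Full point count |E(F_11)| = 17 + 1 = 18.
Hasse bound: |18 − (11+1)| = |6| = 6 ≤ 2√11 ≈ 6.6332 ✓.


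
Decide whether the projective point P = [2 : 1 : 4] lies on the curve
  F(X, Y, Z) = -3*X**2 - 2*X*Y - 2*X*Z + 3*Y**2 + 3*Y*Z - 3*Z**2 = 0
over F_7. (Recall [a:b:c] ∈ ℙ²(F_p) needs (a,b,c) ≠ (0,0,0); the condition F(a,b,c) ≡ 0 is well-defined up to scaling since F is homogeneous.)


F(2,1,4) ≡ 5 (mod 7); P is NOT on the curve.

Evaluate F(2, 1, 4) term-by-term (mod 7).
  -3*X**2 ↦ -3·4·1·1 = -12
  -2*X*Y ↦ -2·2·1·1 = -4
  -2*X*Z ↦ -2·2·1·4 = -16
  3*Y**2 ↦ 3·1·1·1 = 3
  3*Y*Z ↦ 3·1·1·4 = 12
  -3*Z**2 ↦ -3·1·1·16 = -48
Sum: F(2, 1, 4) = (-12) + (-4) + (-16) + (3) + (12) + (-48) = -65.
Reducing mod 7: -65 ≡ 5 (mod 7).
Since F(a, b, c) ≡ 5 ≠ 0 (mod 7), P does NOT lie on the curve.


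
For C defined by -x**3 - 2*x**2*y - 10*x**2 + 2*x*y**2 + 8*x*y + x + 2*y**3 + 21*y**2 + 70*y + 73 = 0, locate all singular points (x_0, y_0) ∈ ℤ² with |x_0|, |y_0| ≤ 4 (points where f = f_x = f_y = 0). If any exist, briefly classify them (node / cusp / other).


Singular points: {(-1, -3)}; classification: node.

Compute partial derivatives:
  f_x = -3*x**2 - 4*x*y - 20*x + 2*y**2 + 8*y + 1.
  f_y = -2*x**2 + 4*x*y + 8*x + 6*y**2 + 42*y + 70.
Scan x_0 ∈ {−4, ..., 4}. For each x_0, f_y(x_0, y) is a polynomial in y; find its integer roots y ∈ {−4, ..., 4}, then test f_x and f at those candidates.
  x = -4: f_y(-4, y) = 6*y**2 + 26*y + 6; no integer root y with |y| ≤ 4.
  x = -3: f_y(-3, y) = 6*y**2 + 30*y + 28; no integer root y with |y| ≤ 4.
  x = -2: f_y(-2, y) = 6*y**2 + 34*y + 46; no integer root y with |y| ≤ 4.
  x = -1: f_y(-1, y) = 6*y**2 + 38*y + 60; vanishes at y ∈ {-3}. (-1, -3): f_x = 0, f = 0 — SINGULAR.
  x = 0: f_y(0, y) = 6*y**2 + 42*y + 70; no integer root y with |y| ≤ 4.
  x = 1: f_y(1, y) = 6*y**2 + 46*y + 76; no integer root y with |y| ≤ 4.
  x = 2: f_y(2, y) = 6*y**2 + 50*y + 78; no integer root y with |y| ≤ 4.
  x = 3: f_y(3, y) = 6*y**2 + 54*y + 76; no integer root y with |y| ≤ 4.
  x = 4: f_y(4, y) = 6*y**2 + 58*y + 70; no integer root y with |y| ≤ 4.
Only singular point on the grid: (-1, -3).
Classify: substitute x = -1 + u, y = -3 + v and expand: f = -u**3 - 2*u**2*v - u**2 + 2*u*v**2 + 2*v**3 + v**2.
No constant or linear terms (consistent with a singular point). Quadratic part: -u**2 + v**2. Cubic part: -u**3 - 2*u**2*v + 2*u*v**2 + 2*v**3.
The quadratic part v**2 - u**2 = (v − u)(v + u) splits into two distinct linear factors, so there are two distinct tangent lines y − -3 = ±(x − -1) — this is a node (ordinary double point).
Classification: node.


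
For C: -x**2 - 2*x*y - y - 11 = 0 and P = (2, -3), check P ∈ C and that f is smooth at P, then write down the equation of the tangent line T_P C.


Tangent line at P: 2*x - 5*y - 19 = 0.

Step 1: f(2, -3) = 0, so P lies on C.
Step 2: partial derivatives
  f_x(x, y) = -2*x - 2*y, f_y(x, y) = -2*x - 1.
  f_x(P) = 2, f_y(P) = -5 (gradient nonzero, so P is smooth).
Step 3: tangent line at P: 2·(x − 2) + -5·(y − -3) = 0.
Expanding: 2*x - 5*y - 19 = 0.


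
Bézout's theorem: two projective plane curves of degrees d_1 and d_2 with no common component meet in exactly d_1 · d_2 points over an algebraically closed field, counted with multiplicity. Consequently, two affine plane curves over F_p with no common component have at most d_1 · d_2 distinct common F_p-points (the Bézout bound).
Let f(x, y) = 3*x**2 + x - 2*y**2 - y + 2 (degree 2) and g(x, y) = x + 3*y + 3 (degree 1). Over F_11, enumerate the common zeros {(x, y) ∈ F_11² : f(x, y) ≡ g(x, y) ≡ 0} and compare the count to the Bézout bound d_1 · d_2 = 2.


Common zeros: ∅; count = 0; Bézout bound = 2.

deg(f) = 2, deg(g) = 1, so Bézout bound = 2.
Scan x ∈ F_11. For each x, list the y ∈ F_11 with f(x, y) ≡ 0 and those with g(x, y) ≡ 0 (mod 11); the common zeros in that column are the intersection.
  x = 0: f ≡ 0 at y ∈ ∅; g ≡ 0 at y ∈ {10}; common: ∅.
  x = 1: f ≡ 0 at y ∈ {7, 9}; g ≡ 0 at y ∈ {6}; common: ∅.
  x = 2: f ≡ 0 at y ∈ ∅; g ≡ 0 at y ∈ {2}; common: ∅.
  x = 3: f ≡ 0 at y ∈ {2, 3}; g ≡ 0 at y ∈ {9}; common: ∅.
  x = 4: f ≡ 0 at y ∈ {2, 3}; g ≡ 0 at y ∈ {5}; common: ∅.
  x = 5: f ≡ 0 at y ∈ ∅; g ≡ 0 at y ∈ {1}; common: ∅.
  x = 6: f ≡ 0 at y ∈ {7, 9}; g ≡ 0 at y ∈ {8}; common: ∅.
  x = 7: f ≡ 0 at y ∈ ∅; g ≡ 0 at y ∈ {4}; common: ∅.
  x = 8: f ≡ 0 at y ∈ {8}; g ≡ 0 at y ∈ {0}; common: ∅.
  x = 9: f ≡ 0 at y ∈ {6, 10}; g ≡ 0 at y ∈ {7}; common: ∅.
  x = 10: f ≡ 0 at y ∈ {8}; g ≡ 0 at y ∈ {3}; common: ∅.
Collecting: common zeros = ∅, so the count is 0.
Comparison with the Bézout bound: 0 ≤ 2 = deg(f)·deg(g), as expected for curves with no common component (the affine F_11-count falls short of the bound because intersections may lie at infinity, over extension fields, or carry multiplicity).


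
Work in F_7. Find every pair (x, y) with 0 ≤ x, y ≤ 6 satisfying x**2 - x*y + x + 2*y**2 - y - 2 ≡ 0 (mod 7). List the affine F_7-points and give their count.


Affine F_7-points: {(1, 0), (1, 1), (4, 3), (5, 0), (5, 3), (6, 1), (6, 6)}; count = 7.

For each of the 49 pairs (x, y) ∈ F_7², evaluate f(x, y) mod 7. Record the zeros.
  x = 0: [0↦5, 1↦6, 2↦4, 3↦6, 4↦5, 5↦1, 6↦1]  zeros at y ∈ ∅
  x = 1: [0↦0, 1↦0, 2↦4, 3↦5, 4↦3, 5↦5, 6↦4]  zeros at y ∈ {0, 1}
  x = 2: [0↦4, 1↦3, 2↦6, 3↦6, 4↦3, 5↦4, 6↦2]  zeros at y ∈ ∅
  x = 3: [0↦3, 1↦1, 2↦3, 3↦2, 4↦5, 5↦5, 6↦2]  zeros at y ∈ ∅
  x = 4: [0↦4, 1↦1, 2↦2, 3↦0, 4↦2, 5↦1, 6↦4]  zeros at y ∈ {3}
  x = 5: [0↦0, 1↦3, 2↦3, 3↦0, 4↦1, 5↦6, 6↦1]  zeros at y ∈ {0, 3}
  x = 6: [0↦5, 1↦0, 2↦6, 3↦2, 4↦2, 5↦6, 6↦0]  zeros at y ∈ {1, 6}
Collecting zeros: affine points = {(1, 0), (1, 1), (4, 3), (5, 0), (5, 3), (6, 1), (6, 6)}.
Total count |C(F_7)_aff| = 7.


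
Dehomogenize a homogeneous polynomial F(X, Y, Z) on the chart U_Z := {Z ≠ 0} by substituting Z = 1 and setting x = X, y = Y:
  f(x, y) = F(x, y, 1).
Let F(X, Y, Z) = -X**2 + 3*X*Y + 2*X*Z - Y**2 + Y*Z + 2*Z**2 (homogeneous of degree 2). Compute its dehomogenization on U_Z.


f(x, y) = -x**2 + 3*x*y + 2*x - y**2 + y + 2

On U_Z we set Z = 1. Each monomial c·X^i·Y^j·Z^k in F becomes c·x^i·y^j·1^k = c·x^i·y^j.
Substituting Z = 1: F(X, Y, 1) = -x**2 + 3*x*y + 2*x - y**2 + y + 2.
Note: deg(f) ≤ deg(F) = 2; strict inequality happens when F is divisible by Z (lost terms).


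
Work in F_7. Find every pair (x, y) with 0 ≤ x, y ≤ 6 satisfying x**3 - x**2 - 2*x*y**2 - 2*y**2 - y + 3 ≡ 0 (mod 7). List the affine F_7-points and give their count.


Affine F_7-points: {(0, 1), (0, 2), (1, 6), (2, 0), (2, 1), (3, 0), (3, 6), (4, 3), (4, 6), (6, 1)}; count = 10.

For each of the 49 pairs (x, y) ∈ F_7², evaluate f(x, y) mod 7. Record the zeros.
  x = 0: [0↦3, 1↦0, 2↦0, 3↦3, 4↦2, 5↦4, 6↦2]  zeros at y ∈ {1, 2}
  x = 1: [0↦3, 1↦5, 2↦6, 3↦6, 4↦5, 5↦3, 6↦0]  zeros at y ∈ {6}
  x = 2: [0↦0, 1↦0, 2↦2, 3↦6, 4↦5, 5↦6, 6↦2]  zeros at y ∈ {0, 1}
  x = 3: [0↦0, 1↦5, 2↦1, 3↦2, 4↦1, 5↦5, 6↦0]  zeros at y ∈ {0, 6}
  x = 4: [0↦2, 1↦5, 2↦2, 3↦0, 4↦6, 5↦6, 6↦0]  zeros at y ∈ {3, 6}
  x = 5: [0↦5, 1↦6, 2↦4, 3↦6, 4↦5, 5↦1, 6↦1]  zeros at y ∈ ∅
  x = 6: [0↦1, 1↦0, 2↦6, 3↦5, 4↦4, 5↦3, 6↦2]  zeros at y ∈ {1}
Collecting zeros: affine points = {(0, 1), (0, 2), (1, 6), (2, 0), (2, 1), (3, 0), (3, 6), (4, 3), (4, 6), (6, 1)}.
Total count |C(F_7)_aff| = 10.


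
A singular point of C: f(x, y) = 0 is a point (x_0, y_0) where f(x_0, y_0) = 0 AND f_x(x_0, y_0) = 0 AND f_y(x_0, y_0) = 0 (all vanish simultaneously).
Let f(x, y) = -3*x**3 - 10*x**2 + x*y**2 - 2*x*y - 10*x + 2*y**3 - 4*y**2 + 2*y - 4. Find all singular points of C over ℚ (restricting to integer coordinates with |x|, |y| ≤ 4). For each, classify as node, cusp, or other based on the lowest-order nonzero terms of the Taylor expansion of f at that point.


Singular points: {(-1, 1)}; classification: node.

Compute partial derivatives:
  f_x = -9*x**2 - 20*x + y**2 - 2*y - 10.
  f_y = 2*x*y - 2*x + 6*y**2 - 8*y + 2.
Scan x_0 ∈ {−4, ..., 4}. For each x_0, f_y(x_0, y) is a polynomial in y; find its integer roots y ∈ {−4, ..., 4}, then test f_x and f at those candidates.
  x = -4: f_y(-4, y) = 6*y**2 - 16*y + 10; vanishes at y ∈ {1}. (-4, 1): f_x = -75 ≠ 0.
  x = -3: f_y(-3, y) = 6*y**2 - 14*y + 8; vanishes at y ∈ {1}. (-3, 1): f_x = -32 ≠ 0.
  x = -2: f_y(-2, y) = 6*y**2 - 12*y + 6; vanishes at y ∈ {1}. (-2, 1): f_x = -7 ≠ 0.
  x = -1: f_y(-1, y) = 6*y**2 - 10*y + 4; vanishes at y ∈ {1}. (-1, 1): f_x = 0, f = 0 — SINGULAR.
  x = 0: f_y(0, y) = 6*y**2 - 8*y + 2; vanishes at y ∈ {1}. (0, 1): f_x = -11 ≠ 0.
  x = 1: f_y(1, y) = 6*y**2 - 6*y; vanishes at y ∈ {0, 1}. (1, 0): f_x = -39 ≠ 0; (1, 1): f_x = -40 ≠ 0.
  x = 2: f_y(2, y) = 6*y**2 - 4*y - 2; vanishes at y ∈ {1}. (2, 1): f_x = -87 ≠ 0.
  x = 3: f_y(3, y) = 6*y**2 - 2*y - 4; vanishes at y ∈ {1}. (3, 1): f_x = -152 ≠ 0.
  x = 4: f_y(4, y) = 6*y**2 - 6; vanishes at y ∈ {-1, 1}. (4, -1): f_x = -231 ≠ 0; (4, 1): f_x = -235 ≠ 0.
Only singular point on the grid: (-1, 1).
Classify: substitute x = -1 + u, y = 1 + v and expand: f = -3*u**3 - u**2 + u*v**2 + 2*v**3 + v**2.
No constant or linear terms (consistent with a singular point). Quadratic part: -u**2 + v**2. Cubic part: -3*u**3 + u*v**2 + 2*v**3.
The quadratic part v**2 - u**2 = (v − u)(v + u) splits into two distinct linear factors, so there are two distinct tangent lines y − 1 = ±(x − -1) — this is a node (ordinary double point).
Classification: node.


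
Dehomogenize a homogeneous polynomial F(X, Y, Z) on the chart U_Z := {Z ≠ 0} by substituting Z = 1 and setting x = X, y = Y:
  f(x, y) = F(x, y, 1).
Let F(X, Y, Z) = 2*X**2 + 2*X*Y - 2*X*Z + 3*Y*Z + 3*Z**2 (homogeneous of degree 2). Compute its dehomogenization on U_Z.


f(x, y) = 2*x**2 + 2*x*y - 2*x + 3*y + 3

On U_Z we set Z = 1. Each monomial c·X^i·Y^j·Z^k in F becomes c·x^i·y^j·1^k = c·x^i·y^j.
Substituting Z = 1: F(X, Y, 1) = 2*x**2 + 2*x*y - 2*x + 3*y + 3.
Note: deg(f) ≤ deg(F) = 2; strict inequality happens when F is divisible by Z (lost terms).


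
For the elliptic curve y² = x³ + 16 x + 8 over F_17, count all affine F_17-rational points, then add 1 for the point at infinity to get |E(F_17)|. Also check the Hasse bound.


Affine points = {(0, 5), (0, 12), (1, 5), (1, 12), (3, 7), (3, 10), (4, 0), (5, 3), (5, 14), (7, 2), (7, 15), (8, 6), (8, 11), (11, 6), (11, 11), (13, 4), (13, 13), (14, 1), (14, 16), (15, 6), (15, 11), (16, 5), (16, 12)}; affine count = 23; |E(F_17)| = 24.

Discriminant check: Δ ∝ 4a³ + 27b² = 4·16³ + 27·8² = 4·4096 + 27·64 ≡ 7 (mod 17). Nonzero ⇒ E is nonsingular.
For each x ∈ F_17, compute rhs = x³ + 16·x + 8 mod 17, then count y ∈ F_17 with y² ≡ rhs.
  x = 0: rhs = 8, matching y values: 5, 12 (2 points).
  x = 1: rhs = 8, matching y values: 5, 12 (2 points).
  x = 2: rhs = 14, matching y values: none (0 points).
  x = 3: rhs = 15, matching y values: 7, 10 (2 points).
  x = 4: rhs = 0, matching y values: 0 (1 points).
  x = 5: rhs = 9, matching y values: 3, 14 (2 points).
  x = 6: rhs = 14, matching y values: none (0 points).
  x = 7: rhs = 4, matching y values: 2, 15 (2 points).
  x = 8: rhs = 2, matching y values: 6, 11 (2 points).
  x = 9: rhs = 14, matching y values: none (0 points).
  x = 10: rhs = 12, matching y values: none (0 points).
  x = 11: rhs = 2, matching y values: 6, 11 (2 points).
  x = 12: rhs = 7, matching y values: none (0 points).
  x = 13: rhs = 16, matching y values: 4, 13 (2 points).
  x = 14: rhs = 1, matching y values: 1, 16 (2 points).
  x = 15: rhs = 2, matching y values: 6, 11 (2 points).
  x = 16: rhs = 8, matching y values: 5, 12 (2 points).
Total affine count: 23.
Full point count |E(F_17)| = 23 + 1 = 24.
Hasse bound: |24 − (17+1)| = |6| = 6 ≤ 2√17 ≈ 8.2462 ✓.


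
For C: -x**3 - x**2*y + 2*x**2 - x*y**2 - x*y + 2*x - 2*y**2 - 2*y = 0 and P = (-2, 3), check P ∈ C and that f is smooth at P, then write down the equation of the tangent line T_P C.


Tangent line at P: -18*x - 4*y - 24 = 0.

Step 1: f(-2, 3) = 0, so P lies on C.
Step 2: partial derivatives
  f_x(x, y) = -3*x**2 - 2*x*y + 4*x - y**2 - y + 2, f_y(x, y) = -x**2 - 2*x*y - x - 4*y - 2.
  f_x(P) = -18, f_y(P) = -4 (gradient nonzero, so P is smooth).
Step 3: tangent line at P: -18·(x − -2) + -4·(y − 3) = 0.
Expanding: -18*x - 4*y - 24 = 0.


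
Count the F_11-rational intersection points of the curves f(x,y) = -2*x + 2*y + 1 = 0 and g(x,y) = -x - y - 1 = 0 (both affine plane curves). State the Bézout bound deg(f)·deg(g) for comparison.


Common zeros: {(8, 2)}; count = 1; Bézout bound = 1.

deg(f) = 1, deg(g) = 1, so Bézout bound = 1.
Scan x ∈ F_11. For each x, list the y ∈ F_11 with f(x, y) ≡ 0 and those with g(x, y) ≡ 0 (mod 11); the common zeros in that column are the intersection.
  x = 0: f ≡ 0 at y ∈ {5}; g ≡ 0 at y ∈ {10}; common: ∅.
  x = 1: f ≡ 0 at y ∈ {6}; g ≡ 0 at y ∈ {9}; common: ∅.
  x = 2: f ≡ 0 at y ∈ {7}; g ≡ 0 at y ∈ {8}; common: ∅.
  x = 3: f ≡ 0 at y ∈ {8}; g ≡ 0 at y ∈ {7}; common: ∅.
  x = 4: f ≡ 0 at y ∈ {9}; g ≡ 0 at y ∈ {6}; common: ∅.
  x = 5: f ≡ 0 at y ∈ {10}; g ≡ 0 at y ∈ {5}; common: ∅.
  x = 6: f ≡ 0 at y ∈ {0}; g ≡ 0 at y ∈ {4}; common: ∅.
  x = 7: f ≡ 0 at y ∈ {1}; g ≡ 0 at y ∈ {3}; common: ∅.
  x = 8: f ≡ 0 at y ∈ {2}; g ≡ 0 at y ∈ {2}; common: {2}.
  x = 9: f ≡ 0 at y ∈ {3}; g ≡ 0 at y ∈ {1}; common: ∅.
  x = 10: f ≡ 0 at y ∈ {4}; g ≡ 0 at y ∈ {0}; common: ∅.
Collecting: common zeros = {(8, 2)}, so the count is 1.
Comparison with the Bézout bound: 1 ≤ 1 = deg(f)·deg(g), as expected for curves with no common component (the bound is attained).


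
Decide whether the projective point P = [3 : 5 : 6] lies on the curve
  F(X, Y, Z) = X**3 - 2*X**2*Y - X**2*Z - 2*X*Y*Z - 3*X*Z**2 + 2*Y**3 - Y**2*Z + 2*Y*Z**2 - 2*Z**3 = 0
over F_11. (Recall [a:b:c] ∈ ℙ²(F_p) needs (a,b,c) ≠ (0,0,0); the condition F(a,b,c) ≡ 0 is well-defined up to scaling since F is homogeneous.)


F(3,5,6) ≡ 1 (mod 11); P is NOT on the curve.

Evaluate F(3, 5, 6) term-by-term (mod 11).
  X**3 ↦ 1·27·1·1 = 27
  -2*X**2*Y ↦ -2·9·5·1 = -90
  -X**2*Z ↦ -1·9·1·6 = -54
  -2*X*Y*Z ↦ -2·3·5·6 = -180
  -3*X*Z**2 ↦ -3·3·1·36 = -324
  2*Y**3 ↦ 2·1·125·1 = 250
  -Y**2*Z ↦ -1·1·25·6 = -150
  2*Y*Z**2 ↦ 2·1·5·36 = 360
  -2*Z**3 ↦ -2·1·1·216 = -432
Sum: F(3, 5, 6) = (27) + (-90) + (-54) + (-180) + (-324) + (250) + (-150) + (360) + (-432) = -593.
Reducing mod 11: -593 ≡ 1 (mod 11).
Since F(a, b, c) ≡ 1 ≠ 0 (mod 11), P does NOT lie on the curve.
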